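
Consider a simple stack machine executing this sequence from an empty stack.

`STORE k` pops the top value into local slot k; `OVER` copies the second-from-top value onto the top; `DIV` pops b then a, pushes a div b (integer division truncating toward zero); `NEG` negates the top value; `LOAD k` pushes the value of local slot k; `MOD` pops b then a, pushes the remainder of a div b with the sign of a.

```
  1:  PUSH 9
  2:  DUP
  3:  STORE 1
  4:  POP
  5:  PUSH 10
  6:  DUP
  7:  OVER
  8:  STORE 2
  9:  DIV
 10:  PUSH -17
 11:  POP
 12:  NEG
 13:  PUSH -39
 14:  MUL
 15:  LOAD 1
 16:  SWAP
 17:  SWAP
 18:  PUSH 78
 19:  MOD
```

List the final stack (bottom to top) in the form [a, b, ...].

PUSH 9   → [9]
DUP      → [9, 9]
STORE 1  → [9]
POP      → []
PUSH 10  → [10]
DUP      → [10, 10]
OVER     → [10, 10, 10]
STORE 2  → [10, 10]
DIV      → [1]
PUSH -17 → [1, -17]
POP      → [1]
NEG      → [-1]
PUSH -39 → [-1, -39]
MUL      → [39]
LOAD 1   → [39, 9]
SWAP     → [9, 39]
SWAP     → [39, 9]
PUSH 78  → [39, 9, 78]
MOD      → [39, 9]

[39, 9]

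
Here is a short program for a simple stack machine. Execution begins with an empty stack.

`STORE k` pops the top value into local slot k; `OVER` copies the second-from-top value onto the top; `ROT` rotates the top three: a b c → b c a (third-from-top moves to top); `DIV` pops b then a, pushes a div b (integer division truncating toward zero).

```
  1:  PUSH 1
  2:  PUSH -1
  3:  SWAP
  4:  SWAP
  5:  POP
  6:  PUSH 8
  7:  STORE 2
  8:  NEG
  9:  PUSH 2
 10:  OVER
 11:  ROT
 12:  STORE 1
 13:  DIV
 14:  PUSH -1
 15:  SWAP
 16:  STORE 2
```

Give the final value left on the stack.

PUSH 1  : 1
PUSH -1 : 1 -1
SWAP    : -1 1
SWAP    : 1 -1
POP     : 1
PUSH 8  : 1 8
STORE 2 : 1
NEG     : -1
PUSH 2  : -1 2
OVER    : -1 2 -1
ROT     : 2 -1 -1
STORE 1 : 2 -1
DIV     : -2
PUSH -1 : -2 -1
SWAP    : -1 -2
STORE 2 : -1

-1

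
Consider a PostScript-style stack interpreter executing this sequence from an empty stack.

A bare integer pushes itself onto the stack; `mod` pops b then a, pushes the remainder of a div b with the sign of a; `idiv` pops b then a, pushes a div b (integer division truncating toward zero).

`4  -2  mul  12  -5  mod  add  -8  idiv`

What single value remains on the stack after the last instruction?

0

4     [4]
-2    [4, -2]
mul   [-8]
12    [-8, 12]
-5    [-8, 12, -5]
mod   [-8, 2]
add   [-6]
-8    [-6, -8]
idiv  [0]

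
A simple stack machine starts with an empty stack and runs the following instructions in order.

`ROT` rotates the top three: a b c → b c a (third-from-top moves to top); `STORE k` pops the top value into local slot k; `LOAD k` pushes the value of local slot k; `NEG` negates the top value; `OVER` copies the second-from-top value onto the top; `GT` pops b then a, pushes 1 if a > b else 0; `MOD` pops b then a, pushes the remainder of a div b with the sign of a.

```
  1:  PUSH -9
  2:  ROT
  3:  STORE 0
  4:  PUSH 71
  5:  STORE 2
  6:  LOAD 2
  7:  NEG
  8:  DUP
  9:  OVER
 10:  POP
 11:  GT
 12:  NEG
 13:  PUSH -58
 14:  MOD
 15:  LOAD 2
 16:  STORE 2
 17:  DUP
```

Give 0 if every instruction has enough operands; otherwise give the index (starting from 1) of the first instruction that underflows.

PUSH -9 : -9
ROT  — needs 3 operands, stack has 1 → underflow

2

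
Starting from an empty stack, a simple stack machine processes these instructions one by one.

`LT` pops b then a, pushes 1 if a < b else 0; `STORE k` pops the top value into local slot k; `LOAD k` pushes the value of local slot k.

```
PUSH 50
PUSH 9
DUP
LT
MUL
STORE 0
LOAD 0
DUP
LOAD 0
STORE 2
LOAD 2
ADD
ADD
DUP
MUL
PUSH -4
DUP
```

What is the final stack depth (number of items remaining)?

PUSH 50 : [50]
PUSH 9  : [50, 9]
DUP     : [50, 9, 9]
LT      : [50, 0]
MUL     : [0]
STORE 0 : []
LOAD 0  : [0]
DUP     : [0, 0]
LOAD 0  : [0, 0, 0]
STORE 2 : [0, 0]
LOAD 2  : [0, 0, 0]
ADD     : [0, 0]
ADD     : [0]
DUP     : [0, 0]
MUL     : [0]
PUSH -4 : [0, -4]
DUP     : [0, -4, -4]

3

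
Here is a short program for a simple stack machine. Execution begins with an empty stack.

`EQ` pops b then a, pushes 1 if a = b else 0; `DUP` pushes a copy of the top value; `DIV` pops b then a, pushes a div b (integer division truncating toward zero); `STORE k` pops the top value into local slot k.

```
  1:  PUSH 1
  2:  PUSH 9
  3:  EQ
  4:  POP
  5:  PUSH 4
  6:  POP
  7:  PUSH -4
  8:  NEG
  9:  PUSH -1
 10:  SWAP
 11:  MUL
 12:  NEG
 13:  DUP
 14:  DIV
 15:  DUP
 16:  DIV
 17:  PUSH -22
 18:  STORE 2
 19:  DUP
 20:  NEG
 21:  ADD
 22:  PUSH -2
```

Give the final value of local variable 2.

-22

PUSH 1    [1]
PUSH 9    [1, 9]
EQ        [0]
POP       []
PUSH 4    [4]
POP       []
PUSH -4   [-4]
NEG       [4]
PUSH -1   [4, -1]
SWAP      [-1, 4]
MUL       [-4]
NEG       [4]
DUP       [4, 4]
DIV       [1]
DUP       [1, 1]
DIV       [1]
PUSH -22  [1, -22]
STORE 2   [1]
DUP       [1, 1]
NEG       [1, -1]
ADD       [0]
PUSH -2   [0, -2]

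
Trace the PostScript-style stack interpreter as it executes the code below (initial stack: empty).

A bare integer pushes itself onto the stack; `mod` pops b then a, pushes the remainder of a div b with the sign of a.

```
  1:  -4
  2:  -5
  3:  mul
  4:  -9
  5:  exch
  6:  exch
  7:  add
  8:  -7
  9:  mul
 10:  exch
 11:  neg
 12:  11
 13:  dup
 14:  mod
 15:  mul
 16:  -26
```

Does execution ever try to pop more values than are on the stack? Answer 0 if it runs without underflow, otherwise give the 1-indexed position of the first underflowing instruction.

10

-4   -> -4
-5   -> -4 -5
mul  -> 20
-9   -> 20 -9
exch -> -9 20
exch -> 20 -9
add  -> 11
-7   -> 11 -7
mul  -> -77
exch  — needs 2 operands, stack has 1 → underflow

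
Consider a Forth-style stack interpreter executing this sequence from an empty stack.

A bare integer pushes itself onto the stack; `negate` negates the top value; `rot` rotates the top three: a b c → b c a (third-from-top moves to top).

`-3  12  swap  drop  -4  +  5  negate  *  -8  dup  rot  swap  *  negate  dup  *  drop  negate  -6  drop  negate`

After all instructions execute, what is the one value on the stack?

-3     : -3
12     : -3 12
swap   : 12 -3
drop   : 12
-4     : 12 -4
+      : 8
5      : 8 5
negate : 8 -5
*      : -40
-8     : -40 -8
dup    : -40 -8 -8
rot    : -8 -8 -40
swap   : -8 -40 -8
*      : -8 320
negate : -8 -320
dup    : -8 -320 -320
*      : -8 102400
drop   : -8
negate : 8
-6     : 8 -6
drop   : 8
negate : -8

-8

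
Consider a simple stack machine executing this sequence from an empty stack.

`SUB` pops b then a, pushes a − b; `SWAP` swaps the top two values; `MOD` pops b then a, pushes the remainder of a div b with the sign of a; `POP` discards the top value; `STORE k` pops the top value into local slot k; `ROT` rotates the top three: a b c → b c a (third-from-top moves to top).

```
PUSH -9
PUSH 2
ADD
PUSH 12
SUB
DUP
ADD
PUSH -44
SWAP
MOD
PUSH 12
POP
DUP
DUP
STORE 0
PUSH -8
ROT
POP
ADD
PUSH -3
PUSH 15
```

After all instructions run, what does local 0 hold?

PUSH -9  : -9
PUSH 2   : -9 2
ADD      : -7
PUSH 12  : -7 12
SUB      : -19
DUP      : -19 -19
ADD      : -38
PUSH -44 : -38 -44
SWAP     : -44 -38
MOD      : -6
PUSH 12  : -6 12
POP      : -6
DUP      : -6 -6
DUP      : -6 -6 -6
STORE 0  : -6 -6
PUSH -8  : -6 -6 -8
ROT      : -6 -8 -6
POP      : -6 -8
ADD      : -14
PUSH -3  : -14 -3
PUSH 15  : -14 -3 15

-6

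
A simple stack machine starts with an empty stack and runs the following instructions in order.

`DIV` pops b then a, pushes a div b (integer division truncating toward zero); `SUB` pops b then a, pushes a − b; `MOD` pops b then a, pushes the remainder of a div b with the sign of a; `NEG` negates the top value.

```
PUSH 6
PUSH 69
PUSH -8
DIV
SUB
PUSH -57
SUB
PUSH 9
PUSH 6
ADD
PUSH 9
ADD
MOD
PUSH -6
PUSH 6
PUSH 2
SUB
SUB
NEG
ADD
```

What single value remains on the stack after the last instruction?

33

PUSH 6   -> 6
PUSH 69  -> 6 69
PUSH -8  -> 6 69 -8
DIV      -> 6 -8
SUB      -> 14
PUSH -57 -> 14 -57
SUB      -> 71
PUSH 9   -> 71 9
PUSH 6   -> 71 9 6
ADD      -> 71 15
PUSH 9   -> 71 15 9
ADD      -> 71 24
MOD      -> 23
PUSH -6  -> 23 -6
PUSH 6   -> 23 -6 6
PUSH 2   -> 23 -6 6 2
SUB      -> 23 -6 4
SUB      -> 23 -10
NEG      -> 23 10
ADD      -> 33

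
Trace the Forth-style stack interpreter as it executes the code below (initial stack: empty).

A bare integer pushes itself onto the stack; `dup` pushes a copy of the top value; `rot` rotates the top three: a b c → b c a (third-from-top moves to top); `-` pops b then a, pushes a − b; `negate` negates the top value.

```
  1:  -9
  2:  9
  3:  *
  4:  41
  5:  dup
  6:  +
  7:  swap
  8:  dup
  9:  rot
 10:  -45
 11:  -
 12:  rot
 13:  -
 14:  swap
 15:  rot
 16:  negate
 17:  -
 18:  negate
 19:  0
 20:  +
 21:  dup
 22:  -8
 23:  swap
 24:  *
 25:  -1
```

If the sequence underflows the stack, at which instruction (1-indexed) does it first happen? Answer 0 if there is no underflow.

-9   : -9
9    : -9 9
*    : -81
41   : -81 41
dup  : -81 41 41
+    : -81 82
swap : 82 -81
dup  : 82 -81 -81
rot  : -81 -81 82
-45  : -81 -81 82 -45
-    : -81 -81 127
rot  : -81 127 -81
-    : -81 208
swap : 208 -81
rot  — needs 3 operands, stack has 2 → underflow

15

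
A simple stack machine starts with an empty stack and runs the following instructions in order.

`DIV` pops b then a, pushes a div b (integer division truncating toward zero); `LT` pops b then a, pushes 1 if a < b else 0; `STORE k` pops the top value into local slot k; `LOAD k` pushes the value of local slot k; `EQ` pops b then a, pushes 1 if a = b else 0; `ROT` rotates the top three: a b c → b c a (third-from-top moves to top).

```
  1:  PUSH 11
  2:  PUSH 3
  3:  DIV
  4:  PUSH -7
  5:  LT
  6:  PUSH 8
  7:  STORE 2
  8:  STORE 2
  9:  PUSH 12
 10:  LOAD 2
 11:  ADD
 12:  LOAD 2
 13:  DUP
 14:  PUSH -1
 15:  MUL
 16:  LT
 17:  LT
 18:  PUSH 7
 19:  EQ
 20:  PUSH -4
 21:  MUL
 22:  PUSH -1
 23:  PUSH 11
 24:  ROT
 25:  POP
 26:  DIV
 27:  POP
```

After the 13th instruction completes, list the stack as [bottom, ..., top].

PUSH 11 → 11
PUSH 3  → 11 3
DIV     → 3
PUSH -7 → 3 -7
LT      → 0
PUSH 8  → 0 8
STORE 2 → 0
STORE 2 → (empty)
PUSH 12 → 12
LOAD 2  → 12 0
ADD     → 12
LOAD 2  → 12 0
DUP     → 12 0 0

[12, 0, 0]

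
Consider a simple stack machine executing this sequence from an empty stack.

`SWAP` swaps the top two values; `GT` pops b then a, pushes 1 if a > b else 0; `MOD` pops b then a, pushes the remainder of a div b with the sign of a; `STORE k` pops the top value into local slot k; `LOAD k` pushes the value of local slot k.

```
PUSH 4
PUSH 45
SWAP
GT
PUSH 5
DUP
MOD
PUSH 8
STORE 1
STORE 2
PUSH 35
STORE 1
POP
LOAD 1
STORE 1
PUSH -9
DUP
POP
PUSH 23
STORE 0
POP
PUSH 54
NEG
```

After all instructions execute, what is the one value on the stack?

-54

PUSH 4   4
PUSH 45  4 45
SWAP     45 4
GT       1
PUSH 5   1 5
DUP      1 5 5
MOD      1 0
PUSH 8   1 0 8
STORE 1  1 0
STORE 2  1
PUSH 35  1 35
STORE 1  1
POP      (empty)
LOAD 1   35
STORE 1  (empty)
PUSH -9  -9
DUP      -9 -9
POP      -9
PUSH 23  -9 23
STORE 0  -9
POP      (empty)
PUSH 54  54
NEG      -54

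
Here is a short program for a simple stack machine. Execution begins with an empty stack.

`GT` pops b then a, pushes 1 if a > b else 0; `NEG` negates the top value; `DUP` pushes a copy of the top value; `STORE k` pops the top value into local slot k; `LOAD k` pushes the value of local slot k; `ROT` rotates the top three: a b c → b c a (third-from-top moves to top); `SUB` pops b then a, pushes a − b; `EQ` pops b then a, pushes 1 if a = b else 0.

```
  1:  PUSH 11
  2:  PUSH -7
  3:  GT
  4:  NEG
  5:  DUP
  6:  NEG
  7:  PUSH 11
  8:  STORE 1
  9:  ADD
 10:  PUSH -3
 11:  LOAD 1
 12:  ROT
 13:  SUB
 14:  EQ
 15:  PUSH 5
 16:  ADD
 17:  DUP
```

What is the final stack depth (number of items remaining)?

PUSH 11 : 11
PUSH -7 : 11 -7
GT      : 1
NEG     : -1
DUP     : -1 -1
NEG     : -1 1
PUSH 11 : -1 1 11
STORE 1 : -1 1
ADD     : 0
PUSH -3 : 0 -3
LOAD 1  : 0 -3 11
ROT     : -3 11 0
SUB     : -3 11
EQ      : 0
PUSH 5  : 0 5
ADD     : 5
DUP     : 5 5

2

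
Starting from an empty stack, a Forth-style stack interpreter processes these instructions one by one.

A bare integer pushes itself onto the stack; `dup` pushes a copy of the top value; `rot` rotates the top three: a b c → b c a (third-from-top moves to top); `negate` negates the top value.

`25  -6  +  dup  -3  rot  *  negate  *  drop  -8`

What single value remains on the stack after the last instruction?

-8

25     → 25
-6     → 25 -6
+      → 19
dup    → 19 19
-3     → 19 19 -3
rot    → 19 -3 19
*      → 19 -57
negate → 19 57
*      → 1083
drop   → (empty)
-8     → -8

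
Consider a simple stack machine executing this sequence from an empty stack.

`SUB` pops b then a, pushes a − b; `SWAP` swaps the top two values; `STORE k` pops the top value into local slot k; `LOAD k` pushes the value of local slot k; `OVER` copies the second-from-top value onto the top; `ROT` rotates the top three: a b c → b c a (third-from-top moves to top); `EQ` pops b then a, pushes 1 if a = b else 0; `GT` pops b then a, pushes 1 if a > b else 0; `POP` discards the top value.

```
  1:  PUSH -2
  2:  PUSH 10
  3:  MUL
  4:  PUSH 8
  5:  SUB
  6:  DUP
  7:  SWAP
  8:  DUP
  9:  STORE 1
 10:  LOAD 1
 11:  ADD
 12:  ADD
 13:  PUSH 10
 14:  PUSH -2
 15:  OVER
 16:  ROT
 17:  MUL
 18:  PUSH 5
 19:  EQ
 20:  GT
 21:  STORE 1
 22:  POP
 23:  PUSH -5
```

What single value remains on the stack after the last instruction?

-5

PUSH -2 → [-2]
PUSH 10 → [-2, 10]
MUL     → [-20]
PUSH 8  → [-20, 8]
SUB     → [-28]
DUP     → [-28, -28]
SWAP    → [-28, -28]
DUP     → [-28, -28, -28]
STORE 1 → [-28, -28]
LOAD 1  → [-28, -28, -28]
ADD     → [-28, -56]
ADD     → [-84]
PUSH 10 → [-84, 10]
PUSH -2 → [-84, 10, -2]
OVER    → [-84, 10, -2, 10]
ROT     → [-84, -2, 10, 10]
MUL     → [-84, -2, 100]
PUSH 5  → [-84, -2, 100, 5]
EQ      → [-84, -2, 0]
GT      → [-84, 0]
STORE 1 → [-84]
POP     → []
PUSH -5 → [-5]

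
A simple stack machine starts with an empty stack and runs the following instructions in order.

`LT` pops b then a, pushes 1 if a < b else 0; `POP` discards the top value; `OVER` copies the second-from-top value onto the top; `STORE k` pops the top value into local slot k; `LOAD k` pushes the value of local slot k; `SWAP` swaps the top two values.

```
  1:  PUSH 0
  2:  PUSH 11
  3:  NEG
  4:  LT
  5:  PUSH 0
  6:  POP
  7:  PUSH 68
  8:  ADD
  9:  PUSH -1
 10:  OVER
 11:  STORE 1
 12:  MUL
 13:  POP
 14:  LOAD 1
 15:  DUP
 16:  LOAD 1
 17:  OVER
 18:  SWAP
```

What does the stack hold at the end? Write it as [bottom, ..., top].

[68, 68, 68, 68]

PUSH 0  -> [0]
PUSH 11 -> [0, 11]
NEG     -> [0, -11]
LT      -> [0]
PUSH 0  -> [0, 0]
POP     -> [0]
PUSH 68 -> [0, 68]
ADD     -> [68]
PUSH -1 -> [68, -1]
OVER    -> [68, -1, 68]
STORE 1 -> [68, -1]
MUL     -> [-68]
POP     -> []
LOAD 1  -> [68]
DUP     -> [68, 68]
LOAD 1  -> [68, 68, 68]
OVER    -> [68, 68, 68, 68]
SWAP    -> [68, 68, 68, 68]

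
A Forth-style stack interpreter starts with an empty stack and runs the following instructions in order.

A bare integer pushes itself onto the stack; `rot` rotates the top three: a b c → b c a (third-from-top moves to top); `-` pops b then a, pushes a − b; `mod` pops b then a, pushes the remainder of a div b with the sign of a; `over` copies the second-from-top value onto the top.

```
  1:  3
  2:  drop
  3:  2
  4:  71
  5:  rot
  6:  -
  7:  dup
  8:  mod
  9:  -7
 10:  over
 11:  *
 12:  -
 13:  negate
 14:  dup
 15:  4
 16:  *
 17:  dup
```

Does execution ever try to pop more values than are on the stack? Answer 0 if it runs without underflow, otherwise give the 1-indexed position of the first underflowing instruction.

3    : 3
drop : (empty)
2    : 2
71   : 2 71
rot  — needs 3 operands, stack has 2 → underflow

5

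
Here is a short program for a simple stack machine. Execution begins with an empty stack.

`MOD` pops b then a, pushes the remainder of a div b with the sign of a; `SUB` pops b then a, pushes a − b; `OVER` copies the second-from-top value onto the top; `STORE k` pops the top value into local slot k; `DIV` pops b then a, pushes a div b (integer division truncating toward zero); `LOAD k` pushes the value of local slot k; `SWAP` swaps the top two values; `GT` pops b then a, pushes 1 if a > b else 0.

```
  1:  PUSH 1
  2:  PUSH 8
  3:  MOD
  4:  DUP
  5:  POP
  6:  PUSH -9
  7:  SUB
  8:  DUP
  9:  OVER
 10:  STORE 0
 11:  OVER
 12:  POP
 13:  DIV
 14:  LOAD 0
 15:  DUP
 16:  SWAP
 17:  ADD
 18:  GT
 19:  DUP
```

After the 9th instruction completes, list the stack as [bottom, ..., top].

[10, 10, 10]

PUSH 1  : [1]
PUSH 8  : [1, 8]
MOD     : [1]
DUP     : [1, 1]
POP     : [1]
PUSH -9 : [1, -9]
SUB     : [10]
DUP     : [10, 10]
OVER    : [10, 10, 10]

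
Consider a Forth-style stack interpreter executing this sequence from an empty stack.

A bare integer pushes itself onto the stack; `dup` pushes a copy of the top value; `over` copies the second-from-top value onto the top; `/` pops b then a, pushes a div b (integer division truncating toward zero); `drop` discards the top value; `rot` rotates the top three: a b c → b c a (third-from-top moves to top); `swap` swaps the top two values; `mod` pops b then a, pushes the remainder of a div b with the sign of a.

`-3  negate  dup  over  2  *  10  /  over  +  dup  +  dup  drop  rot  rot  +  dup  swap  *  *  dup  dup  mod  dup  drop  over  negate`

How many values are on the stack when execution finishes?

3

-3      [-3]
negate  [3]
dup     [3, 3]
over    [3, 3, 3]
2       [3, 3, 3, 2]
*       [3, 3, 6]
10      [3, 3, 6, 10]
/       [3, 3, 0]
over    [3, 3, 0, 3]
+       [3, 3, 3]
dup     [3, 3, 3, 3]
+       [3, 3, 6]
dup     [3, 3, 6, 6]
drop    [3, 3, 6]
rot     [3, 6, 3]
rot     [6, 3, 3]
+       [6, 6]
dup     [6, 6, 6]
swap    [6, 6, 6]
*       [6, 36]
*       [216]
dup     [216, 216]
dup     [216, 216, 216]
mod     [216, 0]
dup     [216, 0, 0]
drop    [216, 0]
over    [216, 0, 216]
negate  [216, 0, -216]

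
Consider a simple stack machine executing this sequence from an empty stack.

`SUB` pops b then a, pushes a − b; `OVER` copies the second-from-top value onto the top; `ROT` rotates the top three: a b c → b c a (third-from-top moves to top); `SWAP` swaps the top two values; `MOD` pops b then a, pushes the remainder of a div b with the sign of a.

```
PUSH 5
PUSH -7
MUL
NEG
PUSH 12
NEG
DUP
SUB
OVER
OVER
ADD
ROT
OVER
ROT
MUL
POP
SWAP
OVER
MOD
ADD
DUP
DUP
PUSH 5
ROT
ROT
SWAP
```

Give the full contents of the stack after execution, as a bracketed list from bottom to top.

[35, 5, 35, 35]

PUSH 5  → [5]
PUSH -7 → [5, -7]
MUL     → [-35]
NEG     → [35]
PUSH 12 → [35, 12]
NEG     → [35, -12]
DUP     → [35, -12, -12]
SUB     → [35, 0]
OVER    → [35, 0, 35]
OVER    → [35, 0, 35, 0]
ADD     → [35, 0, 35]
ROT     → [0, 35, 35]
OVER    → [0, 35, 35, 35]
ROT     → [0, 35, 35, 35]
MUL     → [0, 35, 1225]
POP     → [0, 35]
SWAP    → [35, 0]
OVER    → [35, 0, 35]
MOD     → [35, 0]
ADD     → [35]
DUP     → [35, 35]
DUP     → [35, 35, 35]
PUSH 5  → [35, 35, 35, 5]
ROT     → [35, 35, 5, 35]
ROT     → [35, 5, 35, 35]
SWAP    → [35, 5, 35, 35]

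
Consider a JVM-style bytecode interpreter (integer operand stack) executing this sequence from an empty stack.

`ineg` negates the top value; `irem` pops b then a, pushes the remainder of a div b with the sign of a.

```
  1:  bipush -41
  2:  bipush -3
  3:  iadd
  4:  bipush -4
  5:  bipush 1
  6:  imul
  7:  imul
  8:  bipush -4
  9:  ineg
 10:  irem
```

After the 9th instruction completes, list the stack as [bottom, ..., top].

bipush -41  [-41]
bipush -3   [-41, -3]
iadd        [-44]
bipush -4   [-44, -4]
bipush 1    [-44, -4, 1]
imul        [-44, -4]
imul        [176]
bipush -4   [176, -4]
ineg        [176, 4]

[176, 4]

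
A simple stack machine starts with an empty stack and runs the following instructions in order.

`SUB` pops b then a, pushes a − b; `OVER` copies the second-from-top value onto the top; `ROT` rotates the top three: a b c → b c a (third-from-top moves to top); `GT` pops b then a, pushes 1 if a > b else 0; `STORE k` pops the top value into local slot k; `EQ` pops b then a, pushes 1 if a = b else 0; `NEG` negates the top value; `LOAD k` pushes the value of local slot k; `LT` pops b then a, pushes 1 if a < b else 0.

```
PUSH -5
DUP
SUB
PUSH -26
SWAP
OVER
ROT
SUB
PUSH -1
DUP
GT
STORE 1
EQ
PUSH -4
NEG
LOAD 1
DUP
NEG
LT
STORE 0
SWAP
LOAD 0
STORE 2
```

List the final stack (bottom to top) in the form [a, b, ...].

[4, 1]

PUSH -5  : -5
DUP      : -5 -5
SUB      : 0
PUSH -26 : 0 -26
SWAP     : -26 0
OVER     : -26 0 -26
ROT      : 0 -26 -26
SUB      : 0 0
PUSH -1  : 0 0 -1
DUP      : 0 0 -1 -1
GT       : 0 0 0
STORE 1  : 0 0
EQ       : 1
PUSH -4  : 1 -4
NEG      : 1 4
LOAD 1   : 1 4 0
DUP      : 1 4 0 0
NEG      : 1 4 0 0
LT       : 1 4 0
STORE 0  : 1 4
SWAP     : 4 1
LOAD 0   : 4 1 0
STORE 2  : 4 1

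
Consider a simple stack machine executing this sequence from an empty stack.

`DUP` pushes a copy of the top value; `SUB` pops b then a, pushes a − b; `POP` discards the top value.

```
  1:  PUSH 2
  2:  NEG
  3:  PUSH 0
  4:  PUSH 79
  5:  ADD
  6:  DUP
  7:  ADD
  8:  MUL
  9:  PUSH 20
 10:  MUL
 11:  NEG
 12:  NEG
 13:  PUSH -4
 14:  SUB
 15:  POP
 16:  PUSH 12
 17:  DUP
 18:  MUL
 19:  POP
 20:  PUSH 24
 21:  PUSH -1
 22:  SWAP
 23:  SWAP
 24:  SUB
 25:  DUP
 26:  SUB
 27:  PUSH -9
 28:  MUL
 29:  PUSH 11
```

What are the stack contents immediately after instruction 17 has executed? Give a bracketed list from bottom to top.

[12, 12]

PUSH 2  → 2
NEG     → -2
PUSH 0  → -2 0
PUSH 79 → -2 0 79
ADD     → -2 79
DUP     → -2 79 79
ADD     → -2 158
MUL     → -316
PUSH 20 → -316 20
MUL     → -6320
NEG     → 6320
NEG     → -6320
PUSH -4 → -6320 -4
SUB     → -6316
POP     → (empty)
PUSH 12 → 12
DUP     → 12 12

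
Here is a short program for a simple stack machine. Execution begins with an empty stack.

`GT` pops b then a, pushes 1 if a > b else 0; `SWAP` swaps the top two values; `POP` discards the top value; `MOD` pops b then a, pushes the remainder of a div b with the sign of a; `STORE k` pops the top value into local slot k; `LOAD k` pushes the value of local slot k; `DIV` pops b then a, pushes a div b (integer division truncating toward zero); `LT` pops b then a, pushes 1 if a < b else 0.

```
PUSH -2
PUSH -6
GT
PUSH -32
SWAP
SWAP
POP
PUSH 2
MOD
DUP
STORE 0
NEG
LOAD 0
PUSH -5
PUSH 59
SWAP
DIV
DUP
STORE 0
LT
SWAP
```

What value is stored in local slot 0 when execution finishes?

-11

PUSH -2  → [-2]
PUSH -6  → [-2, -6]
GT       → [1]
PUSH -32 → [1, -32]
SWAP     → [-32, 1]
SWAP     → [1, -32]
POP      → [1]
PUSH 2   → [1, 2]
MOD      → [1]
DUP      → [1, 1]
STORE 0  → [1]
NEG      → [-1]
LOAD 0   → [-1, 1]
PUSH -5  → [-1, 1, -5]
PUSH 59  → [-1, 1, -5, 59]
SWAP     → [-1, 1, 59, -5]
DIV      → [-1, 1, -11]
DUP      → [-1, 1, -11, -11]
STORE 0  → [-1, 1, -11]
LT       → [-1, 0]
SWAP     → [0, -1]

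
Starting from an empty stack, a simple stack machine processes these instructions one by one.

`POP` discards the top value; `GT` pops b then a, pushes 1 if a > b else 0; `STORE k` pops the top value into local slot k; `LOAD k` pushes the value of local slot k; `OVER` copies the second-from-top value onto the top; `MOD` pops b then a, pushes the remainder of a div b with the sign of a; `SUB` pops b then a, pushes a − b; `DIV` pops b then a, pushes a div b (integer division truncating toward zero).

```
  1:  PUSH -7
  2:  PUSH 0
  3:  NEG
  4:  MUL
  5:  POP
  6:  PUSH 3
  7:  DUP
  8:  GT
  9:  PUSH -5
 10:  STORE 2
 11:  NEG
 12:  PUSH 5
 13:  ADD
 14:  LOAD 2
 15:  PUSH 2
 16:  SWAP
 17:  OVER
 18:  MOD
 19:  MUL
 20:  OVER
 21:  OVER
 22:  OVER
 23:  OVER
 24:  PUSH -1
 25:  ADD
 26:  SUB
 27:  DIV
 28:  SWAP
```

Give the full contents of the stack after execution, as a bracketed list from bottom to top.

PUSH -7 -> -7
PUSH 0  -> -7 0
NEG     -> -7 0
MUL     -> 0
POP     -> (empty)
PUSH 3  -> 3
DUP     -> 3 3
GT      -> 0
PUSH -5 -> 0 -5
STORE 2 -> 0
NEG     -> 0
PUSH 5  -> 0 5
ADD     -> 5
LOAD 2  -> 5 -5
PUSH 2  -> 5 -5 2
SWAP    -> 5 2 -5
OVER    -> 5 2 -5 2
MOD     -> 5 2 -1
MUL     -> 5 -2
OVER    -> 5 -2 5
OVER    -> 5 -2 5 -2
OVER    -> 5 -2 5 -2 5
OVER    -> 5 -2 5 -2 5 -2
PUSH -1 -> 5 -2 5 -2 5 -2 -1
ADD     -> 5 -2 5 -2 5 -3
SUB     -> 5 -2 5 -2 8
DIV     -> 5 -2 5 0
SWAP    -> 5 -2 0 5

[5, -2, 0, 5]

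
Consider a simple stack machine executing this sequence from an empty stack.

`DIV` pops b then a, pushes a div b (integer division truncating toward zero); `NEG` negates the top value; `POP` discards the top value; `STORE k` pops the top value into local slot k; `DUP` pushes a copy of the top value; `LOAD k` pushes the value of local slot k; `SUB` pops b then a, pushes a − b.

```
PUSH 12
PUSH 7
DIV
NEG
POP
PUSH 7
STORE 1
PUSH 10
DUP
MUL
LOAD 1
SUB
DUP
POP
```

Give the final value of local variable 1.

7

PUSH 12 → [12]
PUSH 7  → [12, 7]
DIV     → [1]
NEG     → [-1]
POP     → []
PUSH 7  → [7]
STORE 1 → []
PUSH 10 → [10]
DUP     → [10, 10]
MUL     → [100]
LOAD 1  → [100, 7]
SUB     → [93]
DUP     → [93, 93]
POP     → [93]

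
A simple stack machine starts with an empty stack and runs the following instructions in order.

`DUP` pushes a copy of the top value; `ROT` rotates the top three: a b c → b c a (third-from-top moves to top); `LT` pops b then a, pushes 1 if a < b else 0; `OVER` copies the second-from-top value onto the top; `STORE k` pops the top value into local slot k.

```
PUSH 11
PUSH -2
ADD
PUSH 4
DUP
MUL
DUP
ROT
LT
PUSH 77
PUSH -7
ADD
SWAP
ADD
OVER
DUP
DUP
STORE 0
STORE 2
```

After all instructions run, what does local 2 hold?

PUSH 11 -> [11]
PUSH -2 -> [11, -2]
ADD     -> [9]
PUSH 4  -> [9, 4]
DUP     -> [9, 4, 4]
MUL     -> [9, 16]
DUP     -> [9, 16, 16]
ROT     -> [16, 16, 9]
LT      -> [16, 0]
PUSH 77 -> [16, 0, 77]
PUSH -7 -> [16, 0, 77, -7]
ADD     -> [16, 0, 70]
SWAP    -> [16, 70, 0]
ADD     -> [16, 70]
OVER    -> [16, 70, 16]
DUP     -> [16, 70, 16, 16]
DUP     -> [16, 70, 16, 16, 16]
STORE 0 -> [16, 70, 16, 16]
STORE 2 -> [16, 70, 16]

16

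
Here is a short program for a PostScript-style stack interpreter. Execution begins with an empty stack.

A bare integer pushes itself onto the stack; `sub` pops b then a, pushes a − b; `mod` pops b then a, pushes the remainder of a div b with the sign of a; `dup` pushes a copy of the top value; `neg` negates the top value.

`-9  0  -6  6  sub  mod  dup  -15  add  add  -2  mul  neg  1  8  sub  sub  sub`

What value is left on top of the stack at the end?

14

-9   -9
0    -9 0
-6   -9 0 -6
6    -9 0 -6 6
sub  -9 0 -12
mod  -9 0
dup  -9 0 0
-15  -9 0 0 -15
add  -9 0 -15
add  -9 -15
-2   -9 -15 -2
mul  -9 30
neg  -9 -30
1    -9 -30 1
8    -9 -30 1 8
sub  -9 -30 -7
sub  -9 -23
sub  14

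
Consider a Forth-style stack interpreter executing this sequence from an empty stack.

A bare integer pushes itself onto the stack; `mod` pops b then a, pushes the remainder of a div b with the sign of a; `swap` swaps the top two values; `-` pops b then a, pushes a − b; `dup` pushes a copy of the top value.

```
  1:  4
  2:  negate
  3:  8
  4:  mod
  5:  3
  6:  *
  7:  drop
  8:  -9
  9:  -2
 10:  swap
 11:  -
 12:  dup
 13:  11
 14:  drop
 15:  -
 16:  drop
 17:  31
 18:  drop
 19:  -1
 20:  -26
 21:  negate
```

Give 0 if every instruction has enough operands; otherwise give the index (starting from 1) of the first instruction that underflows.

4      → 4
negate → -4
8      → -4 8
mod    → -4
3      → -4 3
*      → -12
drop   → (empty)
-9     → -9
-2     → -9 -2
swap   → -2 -9
-      → 7
dup    → 7 7
11     → 7 7 11
drop   → 7 7
-      → 0
drop   → (empty)
31     → 31
drop   → (empty)
-1     → -1
-26    → -1 -26
negate → -1 26

0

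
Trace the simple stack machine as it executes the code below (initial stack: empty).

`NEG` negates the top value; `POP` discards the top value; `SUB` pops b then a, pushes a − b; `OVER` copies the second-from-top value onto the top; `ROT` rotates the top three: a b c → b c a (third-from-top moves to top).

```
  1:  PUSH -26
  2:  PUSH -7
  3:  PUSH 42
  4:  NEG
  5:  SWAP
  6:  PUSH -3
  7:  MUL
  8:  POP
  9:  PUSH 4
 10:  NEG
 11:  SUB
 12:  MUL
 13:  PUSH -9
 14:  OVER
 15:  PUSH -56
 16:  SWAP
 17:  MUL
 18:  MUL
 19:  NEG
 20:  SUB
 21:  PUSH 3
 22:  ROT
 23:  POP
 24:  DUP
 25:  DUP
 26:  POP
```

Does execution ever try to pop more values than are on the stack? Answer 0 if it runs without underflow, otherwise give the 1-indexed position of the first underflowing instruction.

22

PUSH -26 : -26
PUSH -7  : -26 -7
PUSH 42  : -26 -7 42
NEG      : -26 -7 -42
SWAP     : -26 -42 -7
PUSH -3  : -26 -42 -7 -3
MUL      : -26 -42 21
POP      : -26 -42
PUSH 4   : -26 -42 4
NEG      : -26 -42 -4
SUB      : -26 -38
MUL      : 988
PUSH -9  : 988 -9
OVER     : 988 -9 988
PUSH -56 : 988 -9 988 -56
SWAP     : 988 -9 -56 988
MUL      : 988 -9 -55328
MUL      : 988 497952
NEG      : 988 -497952
SUB      : 498940
PUSH 3   : 498940 3
ROT  — needs 3 operands, stack has 2 → underflow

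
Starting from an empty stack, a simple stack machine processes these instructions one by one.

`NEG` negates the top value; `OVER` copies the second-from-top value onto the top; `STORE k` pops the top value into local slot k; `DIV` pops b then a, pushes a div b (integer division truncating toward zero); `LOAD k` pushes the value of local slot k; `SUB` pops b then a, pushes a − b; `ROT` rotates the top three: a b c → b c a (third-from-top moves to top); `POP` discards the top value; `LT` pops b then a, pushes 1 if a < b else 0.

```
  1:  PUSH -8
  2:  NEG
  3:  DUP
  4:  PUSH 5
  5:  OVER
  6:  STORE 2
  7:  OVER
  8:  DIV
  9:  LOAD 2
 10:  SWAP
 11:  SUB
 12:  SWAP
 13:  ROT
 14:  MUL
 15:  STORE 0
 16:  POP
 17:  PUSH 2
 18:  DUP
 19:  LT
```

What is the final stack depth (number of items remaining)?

1

PUSH -8 : -8
NEG     : 8
DUP     : 8 8
PUSH 5  : 8 8 5
OVER    : 8 8 5 8
STORE 2 : 8 8 5
OVER    : 8 8 5 8
DIV     : 8 8 0
LOAD 2  : 8 8 0 8
SWAP    : 8 8 8 0
SUB     : 8 8 8
SWAP    : 8 8 8
ROT     : 8 8 8
MUL     : 8 64
STORE 0 : 8
POP     : (empty)
PUSH 2  : 2
DUP     : 2 2
LT      : 0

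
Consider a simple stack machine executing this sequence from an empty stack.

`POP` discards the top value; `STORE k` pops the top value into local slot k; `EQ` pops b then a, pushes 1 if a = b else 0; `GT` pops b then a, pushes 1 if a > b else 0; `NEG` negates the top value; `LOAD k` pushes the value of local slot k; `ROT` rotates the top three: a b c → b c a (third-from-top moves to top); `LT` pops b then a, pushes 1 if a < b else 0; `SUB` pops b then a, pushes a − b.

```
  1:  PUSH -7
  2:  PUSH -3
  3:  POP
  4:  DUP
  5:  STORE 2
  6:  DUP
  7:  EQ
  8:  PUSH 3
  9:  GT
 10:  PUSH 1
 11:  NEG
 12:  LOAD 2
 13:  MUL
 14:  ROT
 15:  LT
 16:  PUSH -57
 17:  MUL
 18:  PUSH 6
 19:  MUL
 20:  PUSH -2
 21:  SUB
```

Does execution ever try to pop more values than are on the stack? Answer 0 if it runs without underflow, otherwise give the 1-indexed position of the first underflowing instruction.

14

PUSH -7  [-7]
PUSH -3  [-7, -3]
POP      [-7]
DUP      [-7, -7]
STORE 2  [-7]
DUP      [-7, -7]
EQ       [1]
PUSH 3   [1, 3]
GT       [0]
PUSH 1   [0, 1]
NEG      [0, -1]
LOAD 2   [0, -1, -7]
MUL      [0, 7]
ROT  — needs 3 operands, stack has 2 → underflow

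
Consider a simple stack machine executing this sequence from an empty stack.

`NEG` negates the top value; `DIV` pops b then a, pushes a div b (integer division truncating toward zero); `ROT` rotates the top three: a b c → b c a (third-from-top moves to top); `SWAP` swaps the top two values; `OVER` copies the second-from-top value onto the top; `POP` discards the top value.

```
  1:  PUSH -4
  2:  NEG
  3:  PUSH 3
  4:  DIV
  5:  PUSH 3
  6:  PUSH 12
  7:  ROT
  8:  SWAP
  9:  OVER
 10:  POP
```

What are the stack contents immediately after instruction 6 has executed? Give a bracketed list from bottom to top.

[1, 3, 12]

PUSH -4  [-4]
NEG      [4]
PUSH 3   [4, 3]
DIV      [1]
PUSH 3   [1, 3]
PUSH 12  [1, 3, 12]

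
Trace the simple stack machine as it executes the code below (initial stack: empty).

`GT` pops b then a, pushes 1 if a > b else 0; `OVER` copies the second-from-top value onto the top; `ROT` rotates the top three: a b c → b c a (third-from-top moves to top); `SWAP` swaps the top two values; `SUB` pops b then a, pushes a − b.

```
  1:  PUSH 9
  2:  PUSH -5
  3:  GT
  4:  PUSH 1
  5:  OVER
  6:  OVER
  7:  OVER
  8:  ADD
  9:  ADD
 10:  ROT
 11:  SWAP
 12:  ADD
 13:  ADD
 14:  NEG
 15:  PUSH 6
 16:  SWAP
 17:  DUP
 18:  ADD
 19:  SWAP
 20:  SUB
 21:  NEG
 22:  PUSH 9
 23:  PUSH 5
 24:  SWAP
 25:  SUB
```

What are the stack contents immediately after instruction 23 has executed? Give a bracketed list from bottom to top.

PUSH 9  : 9
PUSH -5 : 9 -5
GT      : 1
PUSH 1  : 1 1
OVER    : 1 1 1
OVER    : 1 1 1 1
OVER    : 1 1 1 1 1
ADD     : 1 1 1 2
ADD     : 1 1 3
ROT     : 1 3 1
SWAP    : 1 1 3
ADD     : 1 4
ADD     : 5
NEG     : -5
PUSH 6  : -5 6
SWAP    : 6 -5
DUP     : 6 -5 -5
ADD     : 6 -10
SWAP    : -10 6
SUB     : -16
NEG     : 16
PUSH 9  : 16 9
PUSH 5  : 16 9 5

[16, 9, 5]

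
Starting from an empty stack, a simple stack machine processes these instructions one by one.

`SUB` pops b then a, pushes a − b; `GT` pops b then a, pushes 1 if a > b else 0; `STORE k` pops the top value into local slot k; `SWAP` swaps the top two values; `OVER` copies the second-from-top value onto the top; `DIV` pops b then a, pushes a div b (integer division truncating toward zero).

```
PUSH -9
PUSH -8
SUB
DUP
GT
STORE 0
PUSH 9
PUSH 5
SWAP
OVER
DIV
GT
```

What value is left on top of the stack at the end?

PUSH -9 : [-9]
PUSH -8 : [-9, -8]
SUB     : [-1]
DUP     : [-1, -1]
GT      : [0]
STORE 0 : []
PUSH 9  : [9]
PUSH 5  : [9, 5]
SWAP    : [5, 9]
OVER    : [5, 9, 5]
DIV     : [5, 1]
GT      : [1]

1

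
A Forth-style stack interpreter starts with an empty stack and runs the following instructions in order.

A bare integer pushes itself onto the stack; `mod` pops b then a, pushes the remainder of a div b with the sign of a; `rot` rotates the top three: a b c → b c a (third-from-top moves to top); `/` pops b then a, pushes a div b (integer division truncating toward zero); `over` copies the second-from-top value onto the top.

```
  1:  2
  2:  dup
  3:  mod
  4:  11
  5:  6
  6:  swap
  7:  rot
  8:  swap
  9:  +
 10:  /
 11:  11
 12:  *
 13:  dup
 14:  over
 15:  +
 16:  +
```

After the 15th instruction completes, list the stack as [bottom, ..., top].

[0, 0]

2    : [2]
dup  : [2, 2]
mod  : [0]
11   : [0, 11]
6    : [0, 11, 6]
swap : [0, 6, 11]
rot  : [6, 11, 0]
swap : [6, 0, 11]
+    : [6, 11]
/    : [0]
11   : [0, 11]
*    : [0]
dup  : [0, 0]
over : [0, 0, 0]
+    : [0, 0]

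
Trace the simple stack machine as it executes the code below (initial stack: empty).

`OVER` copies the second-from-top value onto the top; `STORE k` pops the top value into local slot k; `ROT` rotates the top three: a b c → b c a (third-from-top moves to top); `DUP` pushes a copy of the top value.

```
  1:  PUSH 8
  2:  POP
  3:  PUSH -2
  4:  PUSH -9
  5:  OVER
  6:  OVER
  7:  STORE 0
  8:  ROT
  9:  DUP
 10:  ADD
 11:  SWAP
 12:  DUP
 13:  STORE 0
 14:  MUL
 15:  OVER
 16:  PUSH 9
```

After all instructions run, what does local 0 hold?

-2

PUSH 8  → 8
POP     → (empty)
PUSH -2 → -2
PUSH -9 → -2 -9
OVER    → -2 -9 -2
OVER    → -2 -9 -2 -9
STORE 0 → -2 -9 -2
ROT     → -9 -2 -2
DUP     → -9 -2 -2 -2
ADD     → -9 -2 -4
SWAP    → -9 -4 -2
DUP     → -9 -4 -2 -2
STORE 0 → -9 -4 -2
MUL     → -9 8
OVER    → -9 8 -9
PUSH 9  → -9 8 -9 9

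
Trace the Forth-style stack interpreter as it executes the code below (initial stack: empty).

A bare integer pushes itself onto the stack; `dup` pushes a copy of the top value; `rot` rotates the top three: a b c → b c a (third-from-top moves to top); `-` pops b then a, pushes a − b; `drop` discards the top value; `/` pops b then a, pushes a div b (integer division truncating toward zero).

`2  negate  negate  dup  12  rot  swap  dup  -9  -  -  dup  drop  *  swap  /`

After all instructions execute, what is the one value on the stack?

-9

2      : [2]
negate : [-2]
negate : [2]
dup    : [2, 2]
12     : [2, 2, 12]
rot    : [2, 12, 2]
swap   : [2, 2, 12]
dup    : [2, 2, 12, 12]
-9     : [2, 2, 12, 12, -9]
-      : [2, 2, 12, 21]
-      : [2, 2, -9]
dup    : [2, 2, -9, -9]
drop   : [2, 2, -9]
*      : [2, -18]
swap   : [-18, 2]
/      : [-9]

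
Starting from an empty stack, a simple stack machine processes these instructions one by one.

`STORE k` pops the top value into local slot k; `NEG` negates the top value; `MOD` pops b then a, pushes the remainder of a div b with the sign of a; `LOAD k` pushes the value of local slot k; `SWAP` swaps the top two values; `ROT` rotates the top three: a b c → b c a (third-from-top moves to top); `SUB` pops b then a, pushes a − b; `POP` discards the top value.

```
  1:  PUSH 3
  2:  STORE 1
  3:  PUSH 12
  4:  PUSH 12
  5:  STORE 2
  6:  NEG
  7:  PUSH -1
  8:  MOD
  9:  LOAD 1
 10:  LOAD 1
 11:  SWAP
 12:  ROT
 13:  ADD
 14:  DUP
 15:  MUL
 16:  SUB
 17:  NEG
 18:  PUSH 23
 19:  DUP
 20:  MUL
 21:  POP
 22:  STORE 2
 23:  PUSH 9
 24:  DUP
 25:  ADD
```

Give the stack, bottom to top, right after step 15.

[3, 9]

PUSH 3  → [3]
STORE 1 → []
PUSH 12 → [12]
PUSH 12 → [12, 12]
STORE 2 → [12]
NEG     → [-12]
PUSH -1 → [-12, -1]
MOD     → [0]
LOAD 1  → [0, 3]
LOAD 1  → [0, 3, 3]
SWAP    → [0, 3, 3]
ROT     → [3, 3, 0]
ADD     → [3, 3]
DUP     → [3, 3, 3]
MUL     → [3, 9]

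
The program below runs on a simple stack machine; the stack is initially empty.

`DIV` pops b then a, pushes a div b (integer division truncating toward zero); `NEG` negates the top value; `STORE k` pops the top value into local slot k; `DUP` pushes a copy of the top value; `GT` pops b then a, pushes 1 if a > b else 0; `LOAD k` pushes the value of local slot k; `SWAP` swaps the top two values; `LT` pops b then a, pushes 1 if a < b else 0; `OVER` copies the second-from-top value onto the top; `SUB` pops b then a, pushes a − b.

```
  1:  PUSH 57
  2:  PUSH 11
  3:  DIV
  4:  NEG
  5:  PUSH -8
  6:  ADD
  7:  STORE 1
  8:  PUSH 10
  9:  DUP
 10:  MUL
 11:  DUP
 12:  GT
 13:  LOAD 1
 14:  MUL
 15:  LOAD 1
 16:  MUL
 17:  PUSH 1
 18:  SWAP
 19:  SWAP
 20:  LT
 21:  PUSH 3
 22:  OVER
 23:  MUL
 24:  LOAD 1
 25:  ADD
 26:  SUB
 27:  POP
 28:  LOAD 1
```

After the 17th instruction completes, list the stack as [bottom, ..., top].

PUSH 57  57
PUSH 11  57 11
DIV      5
NEG      -5
PUSH -8  -5 -8
ADD      -13
STORE 1  (empty)
PUSH 10  10
DUP      10 10
MUL      100
DUP      100 100
GT       0
LOAD 1   0 -13
MUL      0
LOAD 1   0 -13
MUL      0
PUSH 1   0 1

[0, 1]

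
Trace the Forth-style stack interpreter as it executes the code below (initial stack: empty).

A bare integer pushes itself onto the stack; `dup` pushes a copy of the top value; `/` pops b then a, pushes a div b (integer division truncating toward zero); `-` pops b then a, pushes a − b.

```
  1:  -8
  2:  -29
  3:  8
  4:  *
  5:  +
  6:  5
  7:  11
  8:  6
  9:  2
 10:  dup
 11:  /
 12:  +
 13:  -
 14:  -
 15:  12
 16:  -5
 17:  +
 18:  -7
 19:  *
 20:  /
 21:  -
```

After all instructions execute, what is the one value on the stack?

-240

-8  → [-8]
-29 → [-8, -29]
8   → [-8, -29, 8]
*   → [-8, -232]
+   → [-240]
5   → [-240, 5]
11  → [-240, 5, 11]
6   → [-240, 5, 11, 6]
2   → [-240, 5, 11, 6, 2]
dup → [-240, 5, 11, 6, 2, 2]
/   → [-240, 5, 11, 6, 1]
+   → [-240, 5, 11, 7]
-   → [-240, 5, 4]
-   → [-240, 1]
12  → [-240, 1, 12]
-5  → [-240, 1, 12, -5]
+   → [-240, 1, 7]
-7  → [-240, 1, 7, -7]
*   → [-240, 1, -49]
/   → [-240, 0]
-   → [-240]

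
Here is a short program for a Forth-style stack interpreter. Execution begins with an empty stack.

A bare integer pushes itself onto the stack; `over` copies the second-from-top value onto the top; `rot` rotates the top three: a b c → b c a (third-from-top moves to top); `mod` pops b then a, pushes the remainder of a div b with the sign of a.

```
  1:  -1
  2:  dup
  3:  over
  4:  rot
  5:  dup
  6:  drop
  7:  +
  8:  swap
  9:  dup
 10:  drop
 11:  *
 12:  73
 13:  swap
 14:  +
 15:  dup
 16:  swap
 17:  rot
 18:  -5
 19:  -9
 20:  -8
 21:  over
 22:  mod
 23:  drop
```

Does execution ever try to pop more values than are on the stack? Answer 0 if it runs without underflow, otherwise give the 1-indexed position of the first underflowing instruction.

-1    [-1]
dup   [-1, -1]
over  [-1, -1, -1]
rot   [-1, -1, -1]
dup   [-1, -1, -1, -1]
drop  [-1, -1, -1]
+     [-1, -2]
swap  [-2, -1]
dup   [-2, -1, -1]
drop  [-2, -1]
*     [2]
73    [2, 73]
swap  [73, 2]
+     [75]
dup   [75, 75]
swap  [75, 75]
rot  — needs 3 operands, stack has 2 → underflow

17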